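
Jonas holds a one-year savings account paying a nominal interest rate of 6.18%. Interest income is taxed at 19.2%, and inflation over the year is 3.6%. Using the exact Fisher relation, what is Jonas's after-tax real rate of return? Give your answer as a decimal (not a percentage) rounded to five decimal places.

0.01345

After-tax nominal return = 6.18% × (1 − 0.192) = 4.99344%.
1 + r = 1.0499344 / 1.03600 = 1.013450
After-tax real rate = 1.013450 − 1 → 0.01345.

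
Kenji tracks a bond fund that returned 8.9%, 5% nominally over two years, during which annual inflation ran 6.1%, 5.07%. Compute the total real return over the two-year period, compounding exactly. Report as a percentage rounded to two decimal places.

Compound the nominal returns: 1.0890 × 1.0500 = 1.143450.
Compound inflation: 1.0610 × 1.0507 = 1.114793.
Deflate: 1.143450 / 1.114793 = 1.025706.
Total real return = 1.025706 − 1 → 2.57%.

2.57%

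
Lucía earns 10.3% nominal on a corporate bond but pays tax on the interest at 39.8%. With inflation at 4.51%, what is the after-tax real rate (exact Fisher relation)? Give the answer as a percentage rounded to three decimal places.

1.618%

After-tax nominal return = 10.3% × (1 − 0.398) = 6.2006%.
1 + r = 1.062006 / 1.04510 = 1.016176
After-tax real rate = 1.016176 − 1 → 1.618%.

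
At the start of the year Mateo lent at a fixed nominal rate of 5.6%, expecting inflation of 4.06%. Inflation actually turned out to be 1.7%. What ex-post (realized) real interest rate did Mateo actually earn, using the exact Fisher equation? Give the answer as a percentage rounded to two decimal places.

3.83%

Ex-post: (1 + 0.0560)/(1 + 0.0170) − 1 = 3.8348%
So the realized real rate is 3.83%.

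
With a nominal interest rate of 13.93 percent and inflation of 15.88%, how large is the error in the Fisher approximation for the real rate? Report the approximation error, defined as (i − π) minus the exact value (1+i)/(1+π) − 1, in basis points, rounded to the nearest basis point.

-27 basis points

Approximate: r ≈ 13.930% − 15.880% = -1.9500%
Exact: (1 + 0.1393)/(1 + 0.1588) − 1 = -1.6828%
Error = -1.9500% − (-1.6828%) = -0.2672% → -27 basis points.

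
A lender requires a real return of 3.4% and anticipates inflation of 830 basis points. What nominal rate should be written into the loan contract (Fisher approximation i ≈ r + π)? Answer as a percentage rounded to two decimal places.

i ≈ r + π = 3.4% + 8.3% = 11.70%.

11.70%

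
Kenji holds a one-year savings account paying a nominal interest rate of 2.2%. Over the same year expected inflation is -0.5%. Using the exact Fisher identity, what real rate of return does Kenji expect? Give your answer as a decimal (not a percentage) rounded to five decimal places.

By the Fisher identity, 1 + r = (1 + i)/(1 + π).
1 + r = 1.02200 / 0.99500 = 1.027136
r = 1.027136 − 1 = 2.7136%, i.e. 0.02714.

0.02714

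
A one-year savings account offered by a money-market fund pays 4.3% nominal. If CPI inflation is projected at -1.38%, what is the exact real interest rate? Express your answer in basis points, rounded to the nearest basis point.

576 basis points

By the Fisher identity, 1 + r = (1 + i)/(1 + π).
1 + r = 1.04300 / 0.98620 = 1.057595
r = 1.057595 − 1 = 5.7595%, i.e. 576 basis points.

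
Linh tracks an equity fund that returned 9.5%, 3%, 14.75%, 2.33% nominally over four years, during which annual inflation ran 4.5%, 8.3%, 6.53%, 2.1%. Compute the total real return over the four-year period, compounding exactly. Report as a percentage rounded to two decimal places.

Compound the nominal returns: 1.0950 × 1.0300 × 1.1475 × 1.0233 = 1.324363.
Compound inflation: 1.0450 × 1.0830 × 1.0653 × 1.0210 = 1.230956.
Deflate: 1.324363 / 1.230956 = 1.075882.
Total real return = 1.075882 − 1 → 7.59%.

7.59%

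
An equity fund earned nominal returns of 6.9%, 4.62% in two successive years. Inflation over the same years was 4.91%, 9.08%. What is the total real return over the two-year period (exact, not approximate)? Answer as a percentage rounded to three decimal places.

Nominal growth factor = 1.0690 × 1.0462 = 1.118388
Price-level growth factor = 1.0491 × 1.0908 = 1.144358
Real growth factor = 1.118388 / 1.144358 = 0.977306
Total real return = 0.977306 − 1 → -2.269%.

-2.269%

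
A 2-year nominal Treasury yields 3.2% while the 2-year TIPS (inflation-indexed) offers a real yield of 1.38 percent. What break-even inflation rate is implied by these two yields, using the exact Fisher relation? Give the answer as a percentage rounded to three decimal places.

1.795%

(1 + π) = (1 + i)/(1 + r) = 1.03200 / 1.01380 = 1.017952
Break-even inflation = 1.017952 − 1 → 1.795%.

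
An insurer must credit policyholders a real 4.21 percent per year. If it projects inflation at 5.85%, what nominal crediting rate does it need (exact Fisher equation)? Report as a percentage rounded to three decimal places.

10.306%

(1 + i) = (1 + r)(1 + π) = 1.04210 × 1.05850 = 1.10306285
i = 1.10306285 − 1, so the required nominal rate is 10.306%.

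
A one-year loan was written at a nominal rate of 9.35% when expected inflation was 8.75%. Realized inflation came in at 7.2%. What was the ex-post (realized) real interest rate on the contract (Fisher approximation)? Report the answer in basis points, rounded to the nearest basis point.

215 basis points

Ex-post: 9.35% − 7.2% = 2.150%
So the realized real rate is 215 basis points.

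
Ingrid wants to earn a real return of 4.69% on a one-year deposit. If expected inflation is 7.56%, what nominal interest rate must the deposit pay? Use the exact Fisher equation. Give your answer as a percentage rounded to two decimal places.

(1 + i) = (1 + r)(1 + π) = 1.04690 × 1.07560 = 1.12604564
i = 1.12604564 − 1, so the required nominal rate is 12.60%.

12.60%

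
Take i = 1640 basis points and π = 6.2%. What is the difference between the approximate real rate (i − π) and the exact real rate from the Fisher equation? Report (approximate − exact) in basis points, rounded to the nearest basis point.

Approximate: r ≈ 16.400% − 6.200% = 10.2000%
Exact: (1 + 0.1640)/(1 + 0.0620) − 1 = 9.6045%
Error = 10.2000% − 9.6045% = 0.5955% → 60 basis points.

60 basis points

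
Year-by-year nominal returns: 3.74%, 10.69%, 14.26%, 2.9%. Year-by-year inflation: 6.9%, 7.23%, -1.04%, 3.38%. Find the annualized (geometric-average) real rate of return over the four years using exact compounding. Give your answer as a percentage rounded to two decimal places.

3.58%

Compound the nominal returns: 1.0374 × 1.1069 × 1.1426 × 1.0290 = 1.35009468.
Compound inflation: 1.0690 × 1.0723 × 0.9896 × 1.0338 = 1.17270891.
Deflate: 1.35009468 / 1.17270891 = 1.15126155.
Annualized real rate = 1.15126155^(1/4) − 1 = 3.5842% → 3.58%.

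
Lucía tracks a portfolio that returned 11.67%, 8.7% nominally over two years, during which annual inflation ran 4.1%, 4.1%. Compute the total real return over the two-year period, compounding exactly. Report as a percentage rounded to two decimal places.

Nominal growth factor = 1.1167 × 1.0870 = 1.213853
Price-level growth factor = 1.0410 × 1.0410 = 1.083681
Real growth factor = 1.213853 / 1.083681 = 1.120120
Total real return = 1.120120 − 1 → 12.01%.

12.01%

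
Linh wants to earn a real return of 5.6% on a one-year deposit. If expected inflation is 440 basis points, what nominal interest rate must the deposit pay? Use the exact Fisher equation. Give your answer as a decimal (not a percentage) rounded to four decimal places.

(1 + i) = (1 + r)(1 + π) = 1.05600 × 1.04400 = 1.102464
i = 1.102464 − 1, so the required nominal rate is 0.1025.

0.1025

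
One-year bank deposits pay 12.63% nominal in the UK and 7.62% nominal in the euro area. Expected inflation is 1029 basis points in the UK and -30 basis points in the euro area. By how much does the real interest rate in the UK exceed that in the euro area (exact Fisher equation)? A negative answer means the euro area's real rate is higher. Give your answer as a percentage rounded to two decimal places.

-5.82%

The UK: (1 + 0.1263)/(1 + 0.1029) − 1 = 2.1217%
The euro area: (1 + 0.0762)/(1 − 0.0030) − 1 = 7.9438%
Differential = 2.1217% − 7.9438% = -5.8222% → -5.82%.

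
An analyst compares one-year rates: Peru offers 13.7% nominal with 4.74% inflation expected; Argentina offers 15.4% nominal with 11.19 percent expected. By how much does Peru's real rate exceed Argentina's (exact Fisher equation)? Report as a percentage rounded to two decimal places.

4.77%

Peru: (1 + 0.1370)/(1 + 0.0474) − 1 = 8.5545%
Argentina: (1 + 0.1540)/(1 + 0.1119) − 1 = 3.7863%
Differential = 8.5545% − 3.7863% = 4.7682% → 4.77%.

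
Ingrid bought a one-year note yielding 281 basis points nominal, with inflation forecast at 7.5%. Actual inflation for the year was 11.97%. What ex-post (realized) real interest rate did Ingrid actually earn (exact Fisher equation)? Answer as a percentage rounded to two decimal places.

Ex-post: (1 + 0.0281)/(1 + 0.1197) − 1 = -8.1808%
So the realized real rate is -8.18%.

-8.18%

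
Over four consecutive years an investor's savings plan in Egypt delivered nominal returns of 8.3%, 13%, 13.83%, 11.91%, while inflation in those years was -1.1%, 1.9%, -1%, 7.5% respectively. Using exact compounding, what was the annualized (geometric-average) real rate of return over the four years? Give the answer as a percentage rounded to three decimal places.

Nominal growth factor = 1.0830 × 1.1300 × 1.1383 × 1.1191 = 1.55895124
Price-level growth factor = 0.9890 × 1.0190 × 0.9900 × 1.0750 = 1.07254157
Real growth factor = 1.55895124 / 1.07254157 = 1.45351125
Annualized real rate = 1.45351125^(1/4) − 1 = 9.8006% → 9.801%.

9.801%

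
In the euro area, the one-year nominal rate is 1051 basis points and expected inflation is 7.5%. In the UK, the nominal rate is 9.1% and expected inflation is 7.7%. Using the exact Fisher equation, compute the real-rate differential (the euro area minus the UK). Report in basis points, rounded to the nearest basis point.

The euro area: (1 + 0.1051)/(1 + 0.0750) − 1 = 2.8000%
The UK: (1 + 0.0910)/(1 + 0.0770) − 1 = 1.2999%
Differential = 2.8000% − 1.2999% = 1.5001% → 150 basis points.

150 basis points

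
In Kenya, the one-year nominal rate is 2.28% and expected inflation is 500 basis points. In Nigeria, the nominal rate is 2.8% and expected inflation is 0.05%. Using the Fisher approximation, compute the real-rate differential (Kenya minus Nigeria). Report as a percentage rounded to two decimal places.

-5.47%

Kenya: 2.28% − 5% = -2.720%
Nigeria: 2.8% − 0.05% = 2.750%
Differential = -5.470% → -5.47%.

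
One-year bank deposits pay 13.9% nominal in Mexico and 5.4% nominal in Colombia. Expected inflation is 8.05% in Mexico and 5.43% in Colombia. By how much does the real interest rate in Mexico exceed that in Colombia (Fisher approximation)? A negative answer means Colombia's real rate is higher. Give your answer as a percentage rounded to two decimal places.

Mexico: 13.9% − 8.05% = 5.850%
Colombia: 5.4% − 5.43% = -0.030%
Differential = 5.880% → 5.88%.

5.88%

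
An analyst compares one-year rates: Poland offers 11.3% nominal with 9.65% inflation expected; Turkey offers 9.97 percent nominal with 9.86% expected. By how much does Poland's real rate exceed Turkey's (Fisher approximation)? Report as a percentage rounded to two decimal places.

Poland: 11.3% − 9.65% = 1.650%
Turkey: 9.97% − 9.86% = 0.110%
Differential = 1.540% → 1.54%.

1.54%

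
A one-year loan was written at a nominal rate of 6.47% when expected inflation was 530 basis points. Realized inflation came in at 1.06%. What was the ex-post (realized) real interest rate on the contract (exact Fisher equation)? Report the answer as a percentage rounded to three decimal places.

Ex-post: (1 + 0.0647)/(1 + 0.0106) − 1 = 5.3533%
So the realized real rate is 5.353%.

5.353%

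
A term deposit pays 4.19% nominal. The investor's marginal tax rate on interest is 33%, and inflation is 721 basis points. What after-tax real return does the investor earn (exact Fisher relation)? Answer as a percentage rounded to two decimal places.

After-tax nominal return = 4.19% × (1 − 0.33) = 2.8073%.
1 + r = 1.028073 / 1.07210 = 0.958934
After-tax real rate = 0.958934 − 1 → -4.11%.

-4.11%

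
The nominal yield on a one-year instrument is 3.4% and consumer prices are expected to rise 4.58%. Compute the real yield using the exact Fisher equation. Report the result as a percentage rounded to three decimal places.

1 + r = 1.03400 / 1.04580 = 0.988717
r = 0.988717 − 1 = -1.1283%, i.e. -1.128%.

-1.128%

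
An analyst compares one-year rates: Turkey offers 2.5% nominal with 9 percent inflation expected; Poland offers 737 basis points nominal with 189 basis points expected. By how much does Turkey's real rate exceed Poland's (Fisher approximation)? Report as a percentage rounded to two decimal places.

Turkey: 2.5% − 9% = -6.500%
Poland: 7.37% − 1.89% = 5.480%
Differential = -11.980% → -11.98%.

-11.98%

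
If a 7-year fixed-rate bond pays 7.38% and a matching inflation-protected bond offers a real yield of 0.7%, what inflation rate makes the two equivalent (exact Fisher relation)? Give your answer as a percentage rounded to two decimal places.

6.63%

(1 + π) = (1 + i)/(1 + r) = 1.07380 / 1.00700 = 1.066336
Break-even inflation = 1.066336 − 1 → 6.63%.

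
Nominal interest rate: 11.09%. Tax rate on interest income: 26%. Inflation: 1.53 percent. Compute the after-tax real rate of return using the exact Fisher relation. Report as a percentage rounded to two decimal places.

6.58%

After-tax nominal return = 11.09% × (1 − 0.26) = 8.2066%.
1 + r = 1.082066 / 1.01530 = 1.065760
After-tax real rate = 1.065760 − 1 → 6.58%.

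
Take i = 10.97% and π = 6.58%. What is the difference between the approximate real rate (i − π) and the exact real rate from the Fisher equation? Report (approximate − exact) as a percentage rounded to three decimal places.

0.271%

Approximate: r ≈ 10.970% − 6.580% = 4.3900%
Exact: (1 + 0.1097)/(1 + 0.0658) − 1 = 4.1190%
Error = 4.3900% − 4.1190% = 0.2710% → 0.271%.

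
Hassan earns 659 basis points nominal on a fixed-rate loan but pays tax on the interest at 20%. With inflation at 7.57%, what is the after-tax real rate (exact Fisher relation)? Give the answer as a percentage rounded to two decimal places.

After-tax nominal return = 6.59% × (1 − 0.2) = 5.2720%.
1 + r = 1.05272 / 1.07570 = 0.978637
After-tax real rate = 0.978637 − 1 → -2.14%.

-2.14%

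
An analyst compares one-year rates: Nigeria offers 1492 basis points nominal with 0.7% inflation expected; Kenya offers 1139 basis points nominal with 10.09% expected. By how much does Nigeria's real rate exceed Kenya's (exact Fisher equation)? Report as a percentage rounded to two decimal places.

Nigeria: (1 + 0.1492)/(1 + 0.0070) − 1 = 14.1212%
Kenya: (1 + 0.1139)/(1 + 0.1009) − 1 = 1.1809%
Differential = 14.1212% − 1.1809% = 12.9403% → 12.94%.

12.94%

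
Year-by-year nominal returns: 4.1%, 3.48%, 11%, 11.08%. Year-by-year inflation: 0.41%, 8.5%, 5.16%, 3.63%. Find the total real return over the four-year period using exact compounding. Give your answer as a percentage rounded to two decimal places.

11.87%

Compound the nominal returns: 1.0410 × 1.0348 × 1.1100 × 1.1108 = 1.328208.
Compound inflation: 1.0041 × 1.0850 × 1.0516 × 1.0363 = 1.187252.
Deflate: 1.328208 / 1.187252 = 1.118725.
Total real return = 1.118725 − 1 → 11.87%.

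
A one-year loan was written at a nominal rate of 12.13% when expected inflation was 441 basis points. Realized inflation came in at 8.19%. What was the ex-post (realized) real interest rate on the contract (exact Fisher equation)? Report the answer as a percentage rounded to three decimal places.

3.642%

Ex-post: (1 + 0.1213)/(1 + 0.0819) − 1 = 3.6417%
So the realized real rate is 3.642%.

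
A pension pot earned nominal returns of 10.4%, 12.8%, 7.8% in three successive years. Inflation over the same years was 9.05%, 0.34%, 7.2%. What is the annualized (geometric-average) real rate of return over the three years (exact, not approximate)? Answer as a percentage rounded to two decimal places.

4.60%

Nominal growth factor = 1.1040 × 1.1280 × 1.0780 = 1.34244634
Price-level growth factor = 1.0905 × 1.0034 × 1.0720 = 1.17299065
Real growth factor = 1.34244634 / 1.17299065 = 1.14446465
Annualized real rate = 1.14446465^(1/3) − 1 = 4.6006% → 4.60%.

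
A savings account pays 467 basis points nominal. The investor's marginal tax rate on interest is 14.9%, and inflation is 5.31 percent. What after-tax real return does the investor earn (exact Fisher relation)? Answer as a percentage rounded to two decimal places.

After-tax nominal return = 4.67% × (1 − 0.149) = 3.97417%.
1 + r = 1.0397417 / 1.05310 = 0.987315
After-tax real rate = 0.987315 − 1 → -1.27%.

-1.27%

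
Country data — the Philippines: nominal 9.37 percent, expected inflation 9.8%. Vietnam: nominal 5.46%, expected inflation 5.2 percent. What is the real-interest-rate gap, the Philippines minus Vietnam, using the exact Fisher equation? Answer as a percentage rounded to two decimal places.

-0.64%

The Philippines: (1 + 0.0937)/(1 + 0.0980) − 1 = -0.3916%
Vietnam: (1 + 0.0546)/(1 + 0.0520) − 1 = 0.2471%
Differential = -0.3916% − 0.2471% = -0.6388% → -0.64%.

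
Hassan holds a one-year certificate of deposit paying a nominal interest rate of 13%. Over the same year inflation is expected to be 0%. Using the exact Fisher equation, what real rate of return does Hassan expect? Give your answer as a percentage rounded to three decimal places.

13.000%

By the Fisher equation, 1 + r = (1 + i)/(1 + π).
1 + r = 1.13000 / 1.00000 = 1.130000
r = 1.130000 − 1 = 13.0000%, i.e. 13.000%.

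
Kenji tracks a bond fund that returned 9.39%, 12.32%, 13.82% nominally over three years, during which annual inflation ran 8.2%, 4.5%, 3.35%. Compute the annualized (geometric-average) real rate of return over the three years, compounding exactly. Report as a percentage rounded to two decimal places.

Compound the nominal returns: 1.0939 × 1.1232 × 1.1382 = 1.39847046.
Compound inflation: 1.0820 × 1.0450 × 1.0335 = 1.16856812.
Deflate: 1.39847046 / 1.16856812 = 1.19673851.
Annualized real rate = 1.19673851^(1/3) − 1 = 6.1695% → 6.17%.

6.17%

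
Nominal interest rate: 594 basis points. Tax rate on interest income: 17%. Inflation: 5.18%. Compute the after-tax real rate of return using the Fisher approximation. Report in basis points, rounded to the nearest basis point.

-25 basis points

After-tax nominal return = 5.94% × (1 − 0.17) = 4.9302%.
r ≈ 4.9302% − 5.18% → -25 basis points.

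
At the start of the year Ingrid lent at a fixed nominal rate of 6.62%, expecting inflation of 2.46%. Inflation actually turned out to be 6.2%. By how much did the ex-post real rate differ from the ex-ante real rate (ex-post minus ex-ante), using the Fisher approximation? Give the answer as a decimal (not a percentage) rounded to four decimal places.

-0.0374

Ex-ante: 6.62% − 2.46% = 4.160%
Ex-post: 6.62% − 6.2% = 0.420%
Difference (ex-post − ex-ante) = -3.7400% → -0.0374.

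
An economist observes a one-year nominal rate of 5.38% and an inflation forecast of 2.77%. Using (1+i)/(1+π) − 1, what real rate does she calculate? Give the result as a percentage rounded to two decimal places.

By the Fisher identity, 1 + r = (1 + i)/(1 + π).
1 + r = 1.05380 / 1.02770 = 1.025397
r = 1.025397 − 1 = 2.5397%, i.e. 2.54%.

2.54%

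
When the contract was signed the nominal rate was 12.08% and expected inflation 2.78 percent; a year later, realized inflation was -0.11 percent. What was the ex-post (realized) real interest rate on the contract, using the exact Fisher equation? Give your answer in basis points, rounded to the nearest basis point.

Ex-post: (1 + 0.1208)/(1 − 0.0011) − 1 = 12.2034%
So the realized real rate is 1220 basis points.

1220 basis points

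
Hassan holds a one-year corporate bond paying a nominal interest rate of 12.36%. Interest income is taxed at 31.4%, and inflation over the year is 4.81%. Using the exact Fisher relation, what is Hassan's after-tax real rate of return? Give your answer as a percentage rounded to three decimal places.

3.501%

After-tax nominal return = 12.36% × (1 − 0.314) = 8.47896%.
1 + r = 1.0847896 / 1.04810 = 1.035006
After-tax real rate = 1.035006 − 1 → 3.501%.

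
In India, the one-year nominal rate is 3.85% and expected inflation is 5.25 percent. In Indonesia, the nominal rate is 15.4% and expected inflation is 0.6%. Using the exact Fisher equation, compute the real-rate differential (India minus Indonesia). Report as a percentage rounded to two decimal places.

-16.04%

India: (1 + 0.0385)/(1 + 0.0525) − 1 = -1.3302%
Indonesia: (1 + 0.1540)/(1 + 0.0060) − 1 = 14.7117%
Differential = -1.3302% − 14.7117% = -16.0419% → -16.04%.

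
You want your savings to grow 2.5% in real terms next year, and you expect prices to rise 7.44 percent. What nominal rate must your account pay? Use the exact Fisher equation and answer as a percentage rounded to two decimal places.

10.13%

(1 + i) = (1 + r)(1 + π) = 1.02500 × 1.07440 = 1.10126
i = 1.10126 − 1, so the required nominal rate is 10.13%.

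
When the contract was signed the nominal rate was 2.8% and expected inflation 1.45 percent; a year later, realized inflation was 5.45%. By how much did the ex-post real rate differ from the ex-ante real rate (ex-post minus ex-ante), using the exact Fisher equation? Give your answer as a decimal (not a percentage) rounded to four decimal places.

Ex-ante: (1 + 0.0280)/(1 + 0.0145) − 1 = 1.3307%
Ex-post: (1 + 0.0280)/(1 + 0.0545) − 1 = -2.5130%
Difference (ex-post − ex-ante) = -3.8437% → -0.0384.

-0.0384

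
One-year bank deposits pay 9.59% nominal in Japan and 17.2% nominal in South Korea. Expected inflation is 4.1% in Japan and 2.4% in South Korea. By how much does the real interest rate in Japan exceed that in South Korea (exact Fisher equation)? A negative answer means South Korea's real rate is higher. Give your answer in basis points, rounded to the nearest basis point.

Japan: (1 + 0.0959)/(1 + 0.0410) − 1 = 5.2738%
South Korea: (1 + 0.1720)/(1 + 0.0240) − 1 = 14.4531%
Differential = 5.2738% − 14.4531% = -9.1793% → -918 basis points.

-918 basis points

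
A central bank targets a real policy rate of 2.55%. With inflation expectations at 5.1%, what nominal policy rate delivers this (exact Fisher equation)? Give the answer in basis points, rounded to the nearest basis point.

(1 + i) = (1 + r)(1 + π) = 1.02550 × 1.05100 = 1.0778005
i = 1.0778005 − 1, so the required nominal rate is 778 basis points.

778 basis points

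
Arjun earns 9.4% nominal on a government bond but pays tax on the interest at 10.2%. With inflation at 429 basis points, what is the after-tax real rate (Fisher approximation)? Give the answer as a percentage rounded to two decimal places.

4.15%

After-tax nominal return = 9.4% × (1 − 0.102) = 8.4412%.
r ≈ 8.4412% − 4.29% → 4.15%.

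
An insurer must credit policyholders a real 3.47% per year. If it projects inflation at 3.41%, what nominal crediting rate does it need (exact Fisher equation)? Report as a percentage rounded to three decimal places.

6.998%

(1 + i) = (1 + r)(1 + π) = 1.03470 × 1.03410 = 1.06998327
i = 1.06998327 − 1, so the required nominal rate is 6.998%.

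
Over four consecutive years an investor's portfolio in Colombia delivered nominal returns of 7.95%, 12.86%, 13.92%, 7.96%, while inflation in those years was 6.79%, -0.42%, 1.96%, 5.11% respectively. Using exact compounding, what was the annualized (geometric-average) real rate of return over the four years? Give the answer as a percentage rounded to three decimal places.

7.081%

Nominal growth factor = 1.0795 × 1.1286 × 1.1392 × 1.0796 = 1.49839234
Price-level growth factor = 1.0679 × 0.9958 × 1.0196 × 1.0511 = 1.13966332
Real growth factor = 1.49839234 / 1.13966332 = 1.31476754
Annualized real rate = 1.31476754^(1/4) − 1 = 7.0810% → 7.081%.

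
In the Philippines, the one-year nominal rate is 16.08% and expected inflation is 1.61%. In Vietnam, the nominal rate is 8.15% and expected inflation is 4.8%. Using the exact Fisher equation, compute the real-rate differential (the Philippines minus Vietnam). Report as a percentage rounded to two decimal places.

11.04%

The Philippines: (1 + 0.1608)/(1 + 0.0161) − 1 = 14.2407%
Vietnam: (1 + 0.0815)/(1 + 0.0480) − 1 = 3.1966%
Differential = 14.2407% − 3.1966% = 11.0442% → 11.04%.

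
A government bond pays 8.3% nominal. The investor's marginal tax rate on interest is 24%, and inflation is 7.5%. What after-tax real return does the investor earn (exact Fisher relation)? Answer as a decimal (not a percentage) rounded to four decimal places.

After-tax nominal return = 8.3% × (1 − 0.24) = 6.3080%.
1 + r = 1.06308 / 1.07500 = 0.988912
After-tax real rate = 0.988912 − 1 → -0.0111.

-0.0111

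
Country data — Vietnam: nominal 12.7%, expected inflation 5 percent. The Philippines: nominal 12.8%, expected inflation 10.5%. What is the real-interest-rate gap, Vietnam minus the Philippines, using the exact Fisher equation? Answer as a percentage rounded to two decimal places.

Vietnam: (1 + 0.1270)/(1 + 0.0500) − 1 = 7.3333%
The Philippines: (1 + 0.1280)/(1 + 0.1050) − 1 = 2.0814%
Differential = 7.3333% − 2.0814% = 5.2519% → 5.25%.

5.25%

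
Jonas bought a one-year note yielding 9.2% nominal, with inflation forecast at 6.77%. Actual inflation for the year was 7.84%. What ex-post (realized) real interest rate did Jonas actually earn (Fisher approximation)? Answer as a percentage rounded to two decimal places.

1.36%

Ex-post: 9.2% − 7.84% = 1.360%
So the realized real rate is 1.36%.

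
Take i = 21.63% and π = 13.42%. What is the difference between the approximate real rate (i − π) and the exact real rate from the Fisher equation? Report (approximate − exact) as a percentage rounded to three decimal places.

0.971%

Approximate: r ≈ 21.630% − 13.420% = 8.2100%
Exact: (1 + 0.2163)/(1 + 0.1342) − 1 = 7.2386%
Error = 8.2100% − 7.2386% = 0.9714% → 0.971%.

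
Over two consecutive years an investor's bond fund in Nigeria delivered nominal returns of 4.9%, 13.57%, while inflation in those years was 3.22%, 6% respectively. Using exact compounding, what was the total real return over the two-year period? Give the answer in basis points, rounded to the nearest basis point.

Compound the nominal returns: 1.0490 × 1.1357 = 1.191349.
Compound inflation: 1.0322 × 1.0600 = 1.094132.
Deflate: 1.191349 / 1.094132 = 1.088853.
Total real return = 1.088853 − 1 → 889 basis points.

889 basis points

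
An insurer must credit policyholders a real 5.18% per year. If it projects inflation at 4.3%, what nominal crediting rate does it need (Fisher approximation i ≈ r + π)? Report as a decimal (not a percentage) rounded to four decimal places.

i ≈ r + π = 5.18% + 4.3% = 0.0948.

0.0948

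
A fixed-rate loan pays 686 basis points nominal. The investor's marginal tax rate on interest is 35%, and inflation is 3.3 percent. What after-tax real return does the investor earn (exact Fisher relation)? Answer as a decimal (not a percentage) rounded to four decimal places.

0.0112

After-tax nominal return = 6.86% × (1 − 0.35) = 4.4590%.
1 + r = 1.04459 / 1.03300 = 1.011220
After-tax real rate = 1.011220 − 1 → 0.0112.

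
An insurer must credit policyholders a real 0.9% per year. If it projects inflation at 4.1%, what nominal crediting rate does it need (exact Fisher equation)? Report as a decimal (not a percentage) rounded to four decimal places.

0.0504

(1 + i) = (1 + r)(1 + π) = 1.00900 × 1.04100 = 1.050369
i = 1.050369 − 1, so the required nominal rate is 0.0504.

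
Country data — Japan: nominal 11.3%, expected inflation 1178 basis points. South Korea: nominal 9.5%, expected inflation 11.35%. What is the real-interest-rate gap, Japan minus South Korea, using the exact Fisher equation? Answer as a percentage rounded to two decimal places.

1.23%

Japan: (1 + 0.1130)/(1 + 0.1178) − 1 = -0.4294%
South Korea: (1 + 0.0950)/(1 + 0.1135) − 1 = -1.6614%
Differential = -0.4294% − (-1.6614%) = 1.2320% → 1.23%.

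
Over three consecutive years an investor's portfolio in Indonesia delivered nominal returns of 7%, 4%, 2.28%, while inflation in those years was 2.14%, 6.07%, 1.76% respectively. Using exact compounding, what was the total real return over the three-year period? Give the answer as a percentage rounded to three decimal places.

3.239%

Compound the nominal returns: 1.0700 × 1.0400 × 1.0228 = 1.138172.
Compound inflation: 1.0214 × 1.0607 × 1.0176 = 1.102467.
Deflate: 1.138172 / 1.102467 = 1.032386.
Total real return = 1.032386 − 1 → 3.239%.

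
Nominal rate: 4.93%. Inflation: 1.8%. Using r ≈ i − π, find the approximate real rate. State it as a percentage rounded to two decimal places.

3.13%

r ≈ i − π = 4.93% − 1.8% = 3.13%.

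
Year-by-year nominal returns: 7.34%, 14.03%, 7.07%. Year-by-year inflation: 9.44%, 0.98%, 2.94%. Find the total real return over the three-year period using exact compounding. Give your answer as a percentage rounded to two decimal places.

Compound the nominal returns: 1.0734 × 1.1403 × 1.0707 = 1.310535.
Compound inflation: 1.0944 × 1.0098 × 1.0294 = 1.137616.
Deflate: 1.310535 / 1.137616 = 1.152001.
Total real return = 1.152001 − 1 → 15.20%.

15.20%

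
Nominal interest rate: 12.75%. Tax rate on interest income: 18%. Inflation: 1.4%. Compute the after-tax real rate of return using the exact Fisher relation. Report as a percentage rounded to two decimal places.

After-tax nominal return = 12.75% × (1 − 0.18) = 10.4550%.
1 + r = 1.10455 / 1.01400 = 1.089300
After-tax real rate = 1.089300 − 1 → 8.93%.

8.93%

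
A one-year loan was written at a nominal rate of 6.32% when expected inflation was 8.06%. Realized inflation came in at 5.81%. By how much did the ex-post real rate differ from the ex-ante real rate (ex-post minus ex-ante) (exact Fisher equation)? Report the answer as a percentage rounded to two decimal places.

2.09%

Ex-ante: (1 + 0.0632)/(1 + 0.0806) − 1 = -1.6102%
Ex-post: (1 + 0.0632)/(1 + 0.0581) − 1 = 0.4820%
Difference (ex-post − ex-ante) = 2.0922% → 2.09%.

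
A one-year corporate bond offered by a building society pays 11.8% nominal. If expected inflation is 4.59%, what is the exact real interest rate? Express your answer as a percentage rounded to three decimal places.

By the Fisher equation, 1 + r = (1 + i)/(1 + π).
1 + r = 1.11800 / 1.04590 = 1.068936
r = 1.068936 − 1 = 6.8936%, i.e. 6.894%.

6.894%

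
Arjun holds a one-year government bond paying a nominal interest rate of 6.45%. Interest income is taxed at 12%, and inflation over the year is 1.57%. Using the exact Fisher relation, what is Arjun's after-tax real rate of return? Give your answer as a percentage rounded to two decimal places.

After-tax nominal return = 6.45% × (1 − 0.12) = 5.6760%.
1 + r = 1.05676 / 1.01570 = 1.040425
After-tax real rate = 1.040425 − 1 → 4.04%.

4.04%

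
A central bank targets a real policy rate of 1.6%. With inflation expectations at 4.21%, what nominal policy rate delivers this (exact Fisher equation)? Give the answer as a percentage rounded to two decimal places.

(1 + i) = (1 + r)(1 + π) = 1.01600 × 1.04210 = 1.0587736
i = 1.0587736 − 1, so the required nominal rate is 5.88%.

5.88%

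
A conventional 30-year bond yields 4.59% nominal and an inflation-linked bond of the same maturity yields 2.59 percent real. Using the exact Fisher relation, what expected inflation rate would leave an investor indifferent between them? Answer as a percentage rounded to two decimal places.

1.95%

(1 + π) = (1 + i)/(1 + r) = 1.04590 / 1.02590 = 1.019495
Break-even inflation = 1.019495 − 1 → 1.95%.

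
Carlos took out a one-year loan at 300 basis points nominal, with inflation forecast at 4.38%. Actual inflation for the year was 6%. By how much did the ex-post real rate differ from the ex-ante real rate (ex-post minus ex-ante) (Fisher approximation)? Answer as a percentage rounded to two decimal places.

Ex-ante: 3% − 4.38% = -1.380%
Ex-post: 3% − 6% = -3.000%
Difference (ex-post − ex-ante) = -1.6200% → -1.62%.

-1.62%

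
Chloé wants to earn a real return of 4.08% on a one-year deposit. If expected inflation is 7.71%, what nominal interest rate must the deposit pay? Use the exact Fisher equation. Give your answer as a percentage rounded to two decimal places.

(1 + i) = (1 + r)(1 + π) = 1.04080 × 1.07710 = 1.12104568
i = 1.12104568 − 1, so the required nominal rate is 12.10%.

12.10%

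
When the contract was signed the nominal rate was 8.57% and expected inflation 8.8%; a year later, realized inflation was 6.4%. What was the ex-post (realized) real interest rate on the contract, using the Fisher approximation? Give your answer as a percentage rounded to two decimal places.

Ex-post: 8.57% − 6.4% = 2.170%
So the realized real rate is 2.17%.

2.17%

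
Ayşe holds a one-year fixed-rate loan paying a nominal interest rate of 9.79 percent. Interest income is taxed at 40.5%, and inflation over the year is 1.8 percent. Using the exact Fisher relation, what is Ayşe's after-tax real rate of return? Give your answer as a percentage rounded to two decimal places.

3.95%

After-tax nominal return = 9.79% × (1 − 0.405) = 5.82505%.
1 + r = 1.0582505 / 1.01800 = 1.039539
After-tax real rate = 1.039539 − 1 → 3.95%.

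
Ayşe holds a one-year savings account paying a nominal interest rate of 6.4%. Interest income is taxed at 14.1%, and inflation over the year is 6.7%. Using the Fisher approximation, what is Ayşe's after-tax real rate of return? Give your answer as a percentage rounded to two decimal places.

-1.20%

After-tax nominal return = 6.4% × (1 − 0.141) = 5.4976%.
r ≈ 5.4976% − 6.7% → -1.20%.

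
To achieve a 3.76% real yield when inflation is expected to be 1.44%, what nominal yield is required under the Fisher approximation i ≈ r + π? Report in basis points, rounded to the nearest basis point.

520 basis points

i ≈ r + π = 3.76% + 1.44% = 520 basis points.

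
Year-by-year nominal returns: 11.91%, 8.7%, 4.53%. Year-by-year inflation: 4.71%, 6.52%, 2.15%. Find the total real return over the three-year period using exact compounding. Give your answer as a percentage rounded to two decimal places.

11.60%

Compound the nominal returns: 1.1191 × 1.0870 × 1.0453 = 1.271567.
Compound inflation: 1.0471 × 1.0652 × 1.0215 = 1.139351.
Deflate: 1.271567 / 1.139351 = 1.116045.
Total real return = 1.116045 − 1 → 11.60%.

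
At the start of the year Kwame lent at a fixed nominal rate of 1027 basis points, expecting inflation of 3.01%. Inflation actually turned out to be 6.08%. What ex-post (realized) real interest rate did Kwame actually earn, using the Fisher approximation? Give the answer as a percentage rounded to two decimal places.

Ex-post: 10.27% − 6.08% = 4.190%
So the realized real rate is 4.19%.

4.19%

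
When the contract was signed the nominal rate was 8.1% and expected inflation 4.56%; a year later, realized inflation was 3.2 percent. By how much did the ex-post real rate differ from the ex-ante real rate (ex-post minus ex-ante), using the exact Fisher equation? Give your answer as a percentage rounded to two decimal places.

Ex-ante: (1 + 0.0810)/(1 + 0.0456) − 1 = 3.3856%
Ex-post: (1 + 0.0810)/(1 + 0.0320) − 1 = 4.7481%
Difference (ex-post − ex-ante) = 1.3624% → 1.36%.

1.36%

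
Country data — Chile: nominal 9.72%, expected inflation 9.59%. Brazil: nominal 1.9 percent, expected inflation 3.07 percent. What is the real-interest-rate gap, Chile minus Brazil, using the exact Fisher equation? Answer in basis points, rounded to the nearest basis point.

125 basis points

Chile: (1 + 0.0972)/(1 + 0.0959) − 1 = 0.1186%
Brazil: (1 + 0.0190)/(1 + 0.0307) − 1 = -1.1352%
Differential = 0.1186% − (-1.1352%) = 1.2538% → 125 basis points.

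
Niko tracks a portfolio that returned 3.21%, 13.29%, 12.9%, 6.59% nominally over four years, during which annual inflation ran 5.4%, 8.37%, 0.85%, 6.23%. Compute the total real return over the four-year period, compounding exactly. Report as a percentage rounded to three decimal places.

Nominal growth factor = 1.0321 × 1.1329 × 1.1290 × 1.0659 = 1.407096
Price-level growth factor = 1.0540 × 1.0837 × 1.0085 × 1.0623 = 1.223694
Real growth factor = 1.407096 / 1.223694 = 1.149876
Total real return = 1.149876 − 1 → 14.988%.

14.988%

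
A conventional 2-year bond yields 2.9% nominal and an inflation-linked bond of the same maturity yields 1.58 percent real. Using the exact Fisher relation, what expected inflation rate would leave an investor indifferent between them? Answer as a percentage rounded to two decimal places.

(1 + π) = (1 + i)/(1 + r) = 1.02900 / 1.01580 = 1.012995
Break-even inflation = 1.012995 − 1 → 1.30%.

1.30%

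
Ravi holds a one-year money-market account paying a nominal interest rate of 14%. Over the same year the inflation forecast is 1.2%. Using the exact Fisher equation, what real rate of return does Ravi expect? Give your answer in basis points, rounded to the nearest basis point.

1265 basis points

By the Fisher equation, 1 + r = (1 + i)/(1 + π).
1 + r = 1.14000 / 1.01200 = 1.126482
r = 1.126482 − 1 = 12.6482%, i.e. 1265 basis points.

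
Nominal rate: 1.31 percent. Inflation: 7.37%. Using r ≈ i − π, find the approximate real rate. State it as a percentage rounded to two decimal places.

r ≈ i − π = 1.31% − 7.37% = -6.06%.

-6.06%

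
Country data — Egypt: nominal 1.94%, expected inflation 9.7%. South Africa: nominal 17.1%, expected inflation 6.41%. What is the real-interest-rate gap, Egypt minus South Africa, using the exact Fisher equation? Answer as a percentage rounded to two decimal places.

Egypt: (1 + 0.0194)/(1 + 0.0970) − 1 = -7.0738%
South Africa: (1 + 0.1710)/(1 + 0.0641) − 1 = 10.0460%
Differential = -7.0738% − 10.0460% = -17.1199% → -17.12%.

-17.12%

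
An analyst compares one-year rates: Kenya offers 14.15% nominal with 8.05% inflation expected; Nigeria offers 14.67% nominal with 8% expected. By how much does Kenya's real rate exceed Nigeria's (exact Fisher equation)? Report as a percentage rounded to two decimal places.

-0.53%

Kenya: (1 + 0.1415)/(1 + 0.0805) − 1 = 5.6455%
Nigeria: (1 + 0.1467)/(1 + 0.0800) − 1 = 6.1759%
Differential = 5.6455% − 6.1759% = -0.5304% → -0.53%.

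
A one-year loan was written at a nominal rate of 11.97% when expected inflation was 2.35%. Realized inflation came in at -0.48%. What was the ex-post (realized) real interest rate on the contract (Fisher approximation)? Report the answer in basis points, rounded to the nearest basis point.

Ex-post: 11.97% − (-0.48%) = 12.450%
So the realized real rate is 1245 basis points.

1245 basis points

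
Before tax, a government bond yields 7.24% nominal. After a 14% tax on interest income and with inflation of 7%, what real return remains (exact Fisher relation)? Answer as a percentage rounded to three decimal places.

-0.723%

After-tax nominal return = 7.24% × (1 − 0.14) = 6.2264%.
1 + r = 1.062264 / 1.07000 = 0.992770
After-tax real rate = 0.992770 − 1 → -0.723%.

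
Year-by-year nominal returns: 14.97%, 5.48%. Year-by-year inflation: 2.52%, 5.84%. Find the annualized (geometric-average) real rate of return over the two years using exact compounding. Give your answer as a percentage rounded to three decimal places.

5.718%

Compound the nominal returns: 1.1497 × 1.0548 = 1.21270356.
Compound inflation: 1.0252 × 1.0584 = 1.08507168.
Deflate: 1.21270356 / 1.08507168 = 1.11762530.
Annualized real rate = 1.11762530^(1/2) − 1 = 5.7178% → 5.718%.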